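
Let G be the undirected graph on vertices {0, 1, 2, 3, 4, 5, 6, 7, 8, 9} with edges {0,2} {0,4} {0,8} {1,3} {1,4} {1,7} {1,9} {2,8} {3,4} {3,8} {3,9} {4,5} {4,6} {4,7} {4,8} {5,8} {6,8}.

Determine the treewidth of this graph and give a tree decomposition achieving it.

Treewidth 2.
Bags: B1 = {4, 6, 8}  B2 = {3, 4, 8}  B3 = {4, 5, 8}  B4 = {0, 4, 8}  B5 = {0, 2, 8}  B6 = {1, 3, 4}  B7 = {1, 3, 9}  B8 = {1, 4, 7}
Tree: B1–B2, B1–B3, B2–B4, B4–B5, B2–B6, B6–B7, B6–B8

Every bag has size at most 3, so the width is 3 − 1 = 2 and tw(G) ≤ 2. Conversely, {1, 3, 9} is a clique of size 3, and the vertices of any clique must share a bag in every tree decomposition; so some bag has ≥ 3 vertices and tw(G) ≥ 2. The upper and lower bounds meet at 2, so that is the treewidth.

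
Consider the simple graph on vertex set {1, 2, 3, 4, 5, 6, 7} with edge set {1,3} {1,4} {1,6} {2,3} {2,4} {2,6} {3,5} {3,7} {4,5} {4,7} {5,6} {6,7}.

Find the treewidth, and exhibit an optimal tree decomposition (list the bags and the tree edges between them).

Each bag holds 4 vertices, so the decomposition has width 3, which upper-bounds the treewidth. For the lower bound: the 4 vertex sets {6,7}, {2,4}, {3}, {1} are disjoint, each induces a connected subgraph, and every pair is joined by at least one edge of G. Contracting each set to a single vertex therefore yields K_{4} as a minor, and since treewidth is minor-monotone, tw(G) ≥ tw(K_{4}) = 3. Hence tw(G) = 3 exactly.

Treewidth 3.
Bags: B1 = {3, 4, 6, 7}  B2 = {2, 3, 4, 6}  B3 = {1, 3, 4, 6}  B4 = {3, 4, 5, 6}
Tree: B1–B2, B2–B3, B3–B4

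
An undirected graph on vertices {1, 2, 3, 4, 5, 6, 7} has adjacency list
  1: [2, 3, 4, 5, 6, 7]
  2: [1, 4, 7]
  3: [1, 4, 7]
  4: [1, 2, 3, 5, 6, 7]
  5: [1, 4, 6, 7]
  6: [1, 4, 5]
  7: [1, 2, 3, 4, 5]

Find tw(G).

A width-3 tree decomposition is:
Bags: B1 = {1, 3, 4, 7}  B2 = {1, 4, 5, 7}  B3 = {1, 2, 4, 7}  B4 = {1, 4, 5, 6}
Tree: B1–B2, B1–B3, B2–B4
Every bag has size at most 4, so the width is 4 − 1 = 3 and tw(G) ≤ 3. For the lower bound, the 4 vertices {1, 4, 5, 6} are pairwise adjacent, and any tree decomposition puts a clique entirely inside one bag — forcing width ≥ 3. Combining the bounds, tw(G) = 3.

3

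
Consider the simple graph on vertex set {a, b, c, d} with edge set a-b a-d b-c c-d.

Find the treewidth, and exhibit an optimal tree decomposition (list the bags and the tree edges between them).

Each bag holds 3 vertices, so the decomposition has width 2, which upper-bounds the treewidth. For the lower bound, G contains the cycle b–c–d–a–b, so G is not a forest; only forests have treewidth ≤ 1, hence tw(G) ≥ 2. Hence tw(G) = 2 exactly.

Treewidth 2.
One such decomposition:
Bags: B1 = {b, c, d}  B2 = {a, b, d}
Tree: B1–B2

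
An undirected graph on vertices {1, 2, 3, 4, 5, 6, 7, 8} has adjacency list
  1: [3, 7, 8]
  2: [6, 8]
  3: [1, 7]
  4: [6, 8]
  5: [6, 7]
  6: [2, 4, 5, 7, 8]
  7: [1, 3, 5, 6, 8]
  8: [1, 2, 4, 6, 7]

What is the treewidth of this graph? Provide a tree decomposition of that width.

Every bag has size at most 3, so the width is 3 − 1 = 2 and tw(G) ≤ 2. On the other hand G contains the 3-clique {1, 7, 8}. A clique must lie in a single bag of any decomposition, so no decomposition can have width below 2. The upper and lower bounds meet at 2, so that is the treewidth.

Treewidth 2.
Bags: B1 = {1, 7, 8}  B2 = {6, 7, 8}  B3 = {5, 6, 7}  B4 = {1, 3, 7}  B5 = {4, 6, 8}  B6 = {2, 6, 8}
Tree: B1–B2, B2–B3, B1–B4, B2–B5, B5–B6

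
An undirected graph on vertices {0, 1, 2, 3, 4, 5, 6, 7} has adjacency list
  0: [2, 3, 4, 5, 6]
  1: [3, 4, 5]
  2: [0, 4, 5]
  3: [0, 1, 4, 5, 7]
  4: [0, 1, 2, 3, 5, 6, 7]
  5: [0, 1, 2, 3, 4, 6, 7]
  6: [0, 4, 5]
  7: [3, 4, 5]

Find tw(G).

A width-3 tree decomposition is:
Bags: B1 = {3, 4, 5, 7}  B2 = {0, 3, 4, 5}  B3 = {1, 3, 4, 5}  B4 = {0, 4, 5, 6}  B5 = {0, 2, 4, 5}
Tree: B1–B2, B1–B3, B2–B4, B2–B5
Every bag has size at most 4, so the width is 4 − 1 = 3 and tw(G) ≤ 3. For the lower bound, the 4 vertices {0, 2, 4, 5} are pairwise adjacent, and any tree decomposition puts a clique entirely inside one bag — forcing width ≥ 3. Combining the bounds, tw(G) = 3.

3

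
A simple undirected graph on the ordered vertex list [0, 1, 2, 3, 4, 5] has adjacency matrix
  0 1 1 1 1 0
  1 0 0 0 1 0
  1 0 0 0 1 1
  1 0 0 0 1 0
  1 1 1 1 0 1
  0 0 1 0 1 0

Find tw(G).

2

A width-2 tree decomposition is:
Bags: B1 = {0, 2, 4}  B2 = {0, 1, 4}  B3 = {2, 4, 5}  B4 = {0, 3, 4}
Tree: B1–B2, B1–B3, B2–B4
Each bag holds 3 vertices, so the decomposition has width 2, which upper-bounds the treewidth. Conversely, {0, 1, 4} is a clique of size 3, and the vertices of any clique must share a bag in every tree decomposition; so some bag has ≥ 3 vertices and tw(G) ≥ 2. The upper and lower bounds meet at 2, so that is the treewidth.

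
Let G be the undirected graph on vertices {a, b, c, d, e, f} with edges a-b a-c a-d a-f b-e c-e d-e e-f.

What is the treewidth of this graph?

2

A width-2 tree decomposition is:
Bags: B1 = {a, e, f}  B2 = {a, b, e}  B3 = {a, c, e}  B4 = {a, d, e}
Tree: B1–B2, B2–B3, B3–B4
Each bag holds 3 vertices, so the decomposition has width 2, which upper-bounds the treewidth. The edges f–e–b–a–f form a cycle, so G is not a tree and its treewidth is at least 2. Therefore the treewidth is 2.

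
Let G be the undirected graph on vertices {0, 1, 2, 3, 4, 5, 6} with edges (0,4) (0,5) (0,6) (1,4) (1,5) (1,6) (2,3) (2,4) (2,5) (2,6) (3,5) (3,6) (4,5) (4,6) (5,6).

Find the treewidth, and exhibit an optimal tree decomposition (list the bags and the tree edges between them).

Every bag has size at most 4, so the width is 4 − 1 = 3 and tw(G) ≤ 3. On the other hand G contains the 4-clique {2, 3, 5, 6}. A clique must lie in a single bag of any decomposition, so no decomposition can have width below 3. Hence tw(G) = 3 exactly.

Treewidth 3.
Bags: B1 = {0, 4, 5, 6}  B2 = {2, 4, 5, 6}  B3 = {1, 4, 5, 6}  B4 = {2, 3, 5, 6}
Tree: B1–B2, B1–B3, B2–B4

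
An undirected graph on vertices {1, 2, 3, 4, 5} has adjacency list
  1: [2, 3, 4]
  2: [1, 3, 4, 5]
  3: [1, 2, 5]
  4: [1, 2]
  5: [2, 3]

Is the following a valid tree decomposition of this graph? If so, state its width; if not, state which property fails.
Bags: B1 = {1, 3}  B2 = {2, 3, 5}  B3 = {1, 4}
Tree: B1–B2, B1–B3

A tree decomposition must satisfy three properties: every vertex lies in some bag; for every edge, both endpoints lie together in some bag; and for every vertex, the bags containing it form a connected subtree. Here edge (2,1) lies in no bag, so the decomposition is invalid.

No — edge (2,1) lies in no bag.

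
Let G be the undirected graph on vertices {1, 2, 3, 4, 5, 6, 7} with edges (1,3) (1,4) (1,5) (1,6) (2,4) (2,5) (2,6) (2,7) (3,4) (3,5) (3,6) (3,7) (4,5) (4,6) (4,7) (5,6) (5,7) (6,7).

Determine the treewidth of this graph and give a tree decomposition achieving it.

Treewidth 4.
Bags: B1 = {2, 4, 5, 6, 7}  B2 = {3, 4, 5, 6, 7}  B3 = {1, 3, 4, 5, 6}
Tree: B1–B2, B2–B3

Every bag has size at most 5, so the width is 5 − 1 = 4 and tw(G) ≤ 4. Conversely, {2, 4, 5, 6, 7} is a clique of size 5, and the vertices of any clique must share a bag in every tree decomposition; so some bag has ≥ 5 vertices and tw(G) ≥ 4. Therefore the treewidth is 4.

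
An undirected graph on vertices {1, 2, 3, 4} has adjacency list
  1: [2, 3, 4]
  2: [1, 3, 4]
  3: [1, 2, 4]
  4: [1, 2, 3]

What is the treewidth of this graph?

3

A width-3 tree decomposition is:
Bags: B1 = {1, 2, 3, 4}
Tree: (single bag)
A single bag containing all 4 vertices is trivially a valid decomposition of width 3. Conversely, {1, 2, 3, 4} is a clique of size 4, and the vertices of any clique must share a bag in every tree decomposition; so some bag has ≥ 4 vertices and tw(G) ≥ 3. Therefore the treewidth is 3.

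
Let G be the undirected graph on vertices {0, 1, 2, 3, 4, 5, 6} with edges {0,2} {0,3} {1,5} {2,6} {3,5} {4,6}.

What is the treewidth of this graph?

A width-1 tree decomposition is:
Bags: B1 = {1, 5}  B2 = {3, 5}  B3 = {0, 3}  B4 = {0, 2}  B5 = {2, 6}  B6 = {4, 6}
Tree: B1–B2, B2–B3, B3–B4, B4–B5, B5–B6
The largest bag has 2 vertices, giving width 1; this decomposition certifies tw(G) ≤ 1. Since G has at least one edge (e.g. 1–5), it is not an edgeless graph, so tw(G) ≥ 1. Combining the bounds, tw(G) = 1.

1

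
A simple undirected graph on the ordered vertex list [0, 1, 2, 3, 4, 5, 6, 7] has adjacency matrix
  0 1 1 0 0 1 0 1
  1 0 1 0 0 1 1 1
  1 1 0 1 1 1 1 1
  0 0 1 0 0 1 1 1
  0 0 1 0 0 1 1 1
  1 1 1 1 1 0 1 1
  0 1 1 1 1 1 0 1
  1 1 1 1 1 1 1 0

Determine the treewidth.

4

A width-4 tree decomposition is:
Bags: B1 = {2, 4, 5, 6, 7}  B2 = {2, 3, 5, 6, 7}  B3 = {1, 2, 5, 6, 7}  B4 = {0, 1, 2, 5, 7}
Tree: B1–B2, B2–B3, B3–B4
Each bag holds 5 vertices, so the decomposition has width 4, which upper-bounds the treewidth. Conversely, {0, 1, 2, 5, 7} is a clique of size 5, and the vertices of any clique must share a bag in every tree decomposition; so some bag has ≥ 5 vertices and tw(G) ≥ 4. Therefore the treewidth is 4.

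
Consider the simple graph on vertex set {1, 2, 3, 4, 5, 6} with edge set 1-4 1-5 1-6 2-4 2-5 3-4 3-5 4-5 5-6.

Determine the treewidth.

2

A width-2 tree decomposition is:
Bags: B1 = {1, 4, 5}  B2 = {1, 5, 6}  B3 = {2, 4, 5}  B4 = {3, 4, 5}
Tree: B1–B2, B1–B3, B1–B4
Every bag has size at most 3, so the width is 3 − 1 = 2 and tw(G) ≤ 2. Conversely, {1, 4, 5} is a clique of size 3, and the vertices of any clique must share a bag in every tree decomposition; so some bag has ≥ 3 vertices and tw(G) ≥ 2. Hence tw(G) = 2 exactly.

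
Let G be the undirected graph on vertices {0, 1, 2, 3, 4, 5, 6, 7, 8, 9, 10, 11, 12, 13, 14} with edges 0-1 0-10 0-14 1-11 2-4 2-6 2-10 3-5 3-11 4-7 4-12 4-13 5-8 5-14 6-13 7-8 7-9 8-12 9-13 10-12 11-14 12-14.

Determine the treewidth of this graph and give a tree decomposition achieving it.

Treewidth 3.
One optimal decomposition is:
Bags: B1 = {6, 7, 9, 13}  B2 = {4, 6, 7, 13}  B3 = {2, 4, 6, 7}  B4 = {2, 4, 7, 8}  B5 = {2, 4, 8, 12}  B6 = {2, 8, 10, 12}  B7 = {5, 8, 10, 12}  B8 = {5, 10, 12, 14}  B9 = {0, 5, 10, 14}  B10 = {0, 3, 5, 14}  B11 = {0, 3, 11, 14}  B12 = {0, 1, 3, 11}
Tree: B1–B2, B2–B3, B3–B4, B4–B5, B5–B6, B6–B7, B7–B8, B8–B9, B9–B10, B10–B11, B11–B12

Every bag has size at most 4, so the width is 4 − 1 = 3 and tw(G) ≤ 3. For the lower bound: the 4 vertex sets {6,9,13}, {7}, {4}, {2,8,10,12} are disjoint, each induces a connected subgraph, and every pair is joined by at least one edge of G. Contracting each set to a single vertex therefore yields K_{4} as a minor, and since treewidth is minor-monotone, tw(G) ≥ tw(K_{4}) = 3. Therefore the treewidth is 3.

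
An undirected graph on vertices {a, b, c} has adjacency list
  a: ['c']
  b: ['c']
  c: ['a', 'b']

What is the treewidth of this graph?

A width-1 tree decomposition is:
Bags: B1 = {a, c}  B2 = {b, c}
Tree: B1–B2
Each bag holds 2 vertices, so the decomposition has width 1, which upper-bounds the treewidth. Any graph with an edge has treewidth ≥ 1, and G has the edge c–a. Therefore the treewidth is 1.

1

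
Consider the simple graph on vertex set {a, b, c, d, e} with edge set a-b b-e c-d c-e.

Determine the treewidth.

A width-1 tree decomposition is:
Bags: B1 = {a, b}  B2 = {b, e}  B3 = {c, e}  B4 = {c, d}
Tree: B1–B2, B2–B3, B3–B4
The largest bag has 2 vertices, giving width 1; this decomposition certifies tw(G) ≤ 1. Since G has at least one edge (e.g. a–b), it is not an edgeless graph, so tw(G) ≥ 1. Combining the bounds, tw(G) = 1.

1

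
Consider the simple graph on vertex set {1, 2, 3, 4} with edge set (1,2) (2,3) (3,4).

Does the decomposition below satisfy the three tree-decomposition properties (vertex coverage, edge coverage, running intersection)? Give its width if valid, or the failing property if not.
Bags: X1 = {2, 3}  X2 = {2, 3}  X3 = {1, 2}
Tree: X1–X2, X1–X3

A tree decomposition must satisfy three properties: every vertex lies in some bag; for every edge, both endpoints lie together in some bag; and for every vertex, the bags containing it form a connected subtree. Here vertex 4 appears in no bag, so the decomposition is invalid.

No — vertex 4 appears in no bag.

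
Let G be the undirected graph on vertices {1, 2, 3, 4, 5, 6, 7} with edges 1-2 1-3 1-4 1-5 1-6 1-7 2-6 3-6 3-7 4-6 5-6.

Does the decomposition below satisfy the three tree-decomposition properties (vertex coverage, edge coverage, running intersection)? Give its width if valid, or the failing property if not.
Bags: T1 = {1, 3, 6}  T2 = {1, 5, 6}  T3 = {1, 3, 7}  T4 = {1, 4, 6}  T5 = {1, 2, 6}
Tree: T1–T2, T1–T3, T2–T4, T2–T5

Yes; width 2.

Vertex coverage: the bags together contain {1, 2, 3, 4, 5, 6, 7}, the full vertex set. Edge coverage: each edge of G has both endpoints in at least one bag. Running intersection: for every vertex, the bags containing it form a connected subtree. All three properties hold, so this is a valid tree decomposition of width max|bag| − 1 = 2, and hence tw(G) ≤ 2.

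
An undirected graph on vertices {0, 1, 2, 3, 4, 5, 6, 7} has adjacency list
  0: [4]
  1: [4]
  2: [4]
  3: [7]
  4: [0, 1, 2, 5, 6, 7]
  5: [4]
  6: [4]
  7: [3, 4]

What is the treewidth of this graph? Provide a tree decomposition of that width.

Treewidth 1.
One optimal decomposition is:
Bags: B1 = {2, 4}  B2 = {4, 5}  B3 = {1, 4}  B4 = {4, 7}  B5 = {4, 6}  B6 = {3, 7}  B7 = {0, 4}
Tree: B1–B2, B2–B3, B2–B4, B3–B5, B4–B6, B3–B7

The largest bag has 2 vertices, giving width 1; this decomposition certifies tw(G) ≤ 1. Since G has at least one edge (e.g. 4–2), it is not an edgeless graph, so tw(G) ≥ 1. Hence tw(G) = 1 exactly.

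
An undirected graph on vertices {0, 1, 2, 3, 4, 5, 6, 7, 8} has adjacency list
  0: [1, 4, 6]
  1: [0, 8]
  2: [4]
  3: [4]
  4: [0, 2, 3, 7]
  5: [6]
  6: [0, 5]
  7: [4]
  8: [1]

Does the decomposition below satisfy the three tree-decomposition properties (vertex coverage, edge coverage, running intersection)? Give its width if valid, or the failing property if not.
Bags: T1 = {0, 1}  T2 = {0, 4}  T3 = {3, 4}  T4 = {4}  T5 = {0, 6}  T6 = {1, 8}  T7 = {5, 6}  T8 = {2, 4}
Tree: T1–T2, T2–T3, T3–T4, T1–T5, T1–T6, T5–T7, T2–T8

A tree decomposition must satisfy three properties: every vertex lies in some bag; for every edge, both endpoints lie together in some bag; and for every vertex, the bags containing it form a connected subtree. Here vertex 7 appears in no bag, so the decomposition is invalid.

No — vertex 7 appears in no bag.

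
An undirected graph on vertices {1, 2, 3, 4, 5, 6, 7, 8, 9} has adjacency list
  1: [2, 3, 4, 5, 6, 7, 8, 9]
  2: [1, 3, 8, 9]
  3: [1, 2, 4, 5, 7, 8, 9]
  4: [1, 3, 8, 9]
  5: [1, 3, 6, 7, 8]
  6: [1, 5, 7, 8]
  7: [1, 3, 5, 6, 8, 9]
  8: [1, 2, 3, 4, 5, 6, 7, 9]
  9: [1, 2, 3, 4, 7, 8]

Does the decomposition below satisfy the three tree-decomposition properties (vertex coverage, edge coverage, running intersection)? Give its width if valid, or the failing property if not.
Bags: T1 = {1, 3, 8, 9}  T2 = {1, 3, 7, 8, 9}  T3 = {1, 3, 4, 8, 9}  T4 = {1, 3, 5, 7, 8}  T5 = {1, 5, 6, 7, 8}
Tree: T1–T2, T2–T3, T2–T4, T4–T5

A tree decomposition must satisfy three properties: every vertex lies in some bag; for every edge, both endpoints lie together in some bag; and for every vertex, the bags containing it form a connected subtree. Here vertex 2 appears in no bag, so the decomposition is invalid.

No — vertex 2 appears in no bag.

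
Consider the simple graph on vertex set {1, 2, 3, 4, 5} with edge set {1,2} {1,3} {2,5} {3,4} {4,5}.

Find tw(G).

A width-2 tree decomposition is:
Bags: B1 = {1, 2, 5}  B2 = {1, 4, 5}  B3 = {1, 3, 4}
Tree: B1–B2, B2–B3
Every bag has size at most 3, so the width is 3 − 1 = 2 and tw(G) ≤ 2. The edges 1–2–5–4–3–1 form a cycle, so G is not a tree and its treewidth is at least 2. The upper and lower bounds meet at 2, so that is the treewidth.

2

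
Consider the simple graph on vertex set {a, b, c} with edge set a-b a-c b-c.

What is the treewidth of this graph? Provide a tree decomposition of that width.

Treewidth 2.
Bags: B1 = {a, b, c}
Tree: (single bag)

A single bag containing all 3 vertices is trivially a valid decomposition of width 2. On the other hand G contains the 3-clique {a, b, c}. A clique must lie in a single bag of any decomposition, so no decomposition can have width below 2. Hence tw(G) = 2 exactly.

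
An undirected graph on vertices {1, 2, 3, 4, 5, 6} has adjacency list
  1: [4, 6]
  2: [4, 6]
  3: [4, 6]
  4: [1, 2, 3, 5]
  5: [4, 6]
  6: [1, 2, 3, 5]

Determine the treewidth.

2

A width-2 tree decomposition is:
Bags: B1 = {1, 4, 6}  B2 = {3, 4, 6}  B3 = {4, 5, 6}  B4 = {2, 4, 6}
Tree: B1–B2, B2–B3, B3–B4
The largest bag has 3 vertices, giving width 2; this decomposition certifies tw(G) ≤ 2. The edges 4–1–6–3–4 form a cycle, so G is not a tree and its treewidth is at least 2. The upper and lower bounds meet at 2, so that is the treewidth.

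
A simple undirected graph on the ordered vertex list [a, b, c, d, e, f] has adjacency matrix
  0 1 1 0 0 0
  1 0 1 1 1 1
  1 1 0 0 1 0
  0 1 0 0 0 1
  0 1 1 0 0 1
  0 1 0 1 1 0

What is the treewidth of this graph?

A width-2 tree decomposition is:
Bags: B1 = {b, e, f}  B2 = {b, d, f}  B3 = {b, c, e}  B4 = {a, b, c}
Tree: B1–B2, B1–B3, B3–B4
The largest bag has 3 vertices, giving width 2; this decomposition certifies tw(G) ≤ 2. On the other hand G contains the 3-clique {a, b, c}. A clique must lie in a single bag of any decomposition, so no decomposition can have width below 2. Therefore the treewidth is 2.

2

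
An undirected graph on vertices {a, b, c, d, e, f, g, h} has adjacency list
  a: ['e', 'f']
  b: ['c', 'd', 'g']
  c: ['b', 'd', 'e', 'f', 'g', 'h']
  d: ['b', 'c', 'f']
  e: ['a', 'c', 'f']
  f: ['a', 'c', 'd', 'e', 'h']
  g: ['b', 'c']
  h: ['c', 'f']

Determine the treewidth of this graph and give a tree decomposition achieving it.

Treewidth 2.
Bags: B1 = {c, f, h}  B2 = {c, d, f}  B3 = {b, c, d}  B4 = {c, e, f}  B5 = {b, c, g}  B6 = {a, e, f}
Tree: B1–B2, B2–B3, B1–B4, B3–B5, B4–B6

Every bag has size at most 3, so the width is 3 − 1 = 2 and tw(G) ≤ 2. For the lower bound, the 3 vertices {b, c, g} are pairwise adjacent, and any tree decomposition puts a clique entirely inside one bag — forcing width ≥ 2. The upper and lower bounds meet at 2, so that is the treewidth.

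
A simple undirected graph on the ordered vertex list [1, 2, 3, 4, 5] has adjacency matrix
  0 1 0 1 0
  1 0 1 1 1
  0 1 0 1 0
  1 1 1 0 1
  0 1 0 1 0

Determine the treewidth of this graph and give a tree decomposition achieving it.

Each bag holds 3 vertices, so the decomposition has width 2, which upper-bounds the treewidth. For the lower bound, the 3 vertices {1, 2, 4} are pairwise adjacent, and any tree decomposition puts a clique entirely inside one bag — forcing width ≥ 2. Hence tw(G) = 2 exactly.

Treewidth 2.
One optimal decomposition is:
Bags: B1 = {1, 2, 4}  B2 = {2, 4, 5}  B3 = {2, 3, 4}
Tree: B1–B2, B2–B3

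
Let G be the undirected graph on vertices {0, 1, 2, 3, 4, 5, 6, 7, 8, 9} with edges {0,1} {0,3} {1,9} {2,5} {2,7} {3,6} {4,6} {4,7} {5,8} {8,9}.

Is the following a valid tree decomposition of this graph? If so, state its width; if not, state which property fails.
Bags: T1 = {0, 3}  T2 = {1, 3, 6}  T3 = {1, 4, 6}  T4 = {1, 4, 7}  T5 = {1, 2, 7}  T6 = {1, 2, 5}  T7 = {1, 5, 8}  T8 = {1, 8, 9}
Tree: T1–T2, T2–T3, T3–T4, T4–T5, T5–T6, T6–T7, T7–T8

No — edge (1,0) lies in no bag.

A tree decomposition must satisfy three properties: every vertex lies in some bag; for every edge, both endpoints lie together in some bag; and for every vertex, the bags containing it form a connected subtree. Here edge (1,0) lies in no bag, so the decomposition is invalid.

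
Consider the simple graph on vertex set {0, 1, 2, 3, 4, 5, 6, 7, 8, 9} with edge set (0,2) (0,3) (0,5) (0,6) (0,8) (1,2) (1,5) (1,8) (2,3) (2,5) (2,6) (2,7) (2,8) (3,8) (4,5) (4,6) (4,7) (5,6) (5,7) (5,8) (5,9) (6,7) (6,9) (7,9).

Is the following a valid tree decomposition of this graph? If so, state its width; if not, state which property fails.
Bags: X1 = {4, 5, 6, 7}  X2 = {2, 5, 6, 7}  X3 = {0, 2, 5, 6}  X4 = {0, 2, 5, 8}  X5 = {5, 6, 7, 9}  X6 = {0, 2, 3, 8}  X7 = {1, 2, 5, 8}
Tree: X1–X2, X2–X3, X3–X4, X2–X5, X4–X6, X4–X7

Yes; width 3.

Vertex coverage: the bags together contain {0, 1, 2, 3, 4, 5, 6, 7, 8, 9}, the full vertex set. Edge coverage: each edge of G has both endpoints in at least one bag. Running intersection: for every vertex, the bags containing it form a connected subtree. All three properties hold, so this is a valid tree decomposition of width max|bag| − 1 = 3, and hence tw(G) ≤ 3.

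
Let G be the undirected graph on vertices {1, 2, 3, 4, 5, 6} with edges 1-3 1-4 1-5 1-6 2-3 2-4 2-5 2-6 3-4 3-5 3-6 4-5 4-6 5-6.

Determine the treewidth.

A width-4 tree decomposition is:
Bags: B1 = {2, 3, 4, 5, 6}  B2 = {1, 3, 4, 5, 6}
Tree: B1–B2
The largest bag has 5 vertices, giving width 4; this decomposition certifies tw(G) ≤ 4. Conversely, {1, 3, 4, 5, 6} is a clique of size 5, and the vertices of any clique must share a bag in every tree decomposition; so some bag has ≥ 5 vertices and tw(G) ≥ 4. Hence tw(G) = 4 exactly.

4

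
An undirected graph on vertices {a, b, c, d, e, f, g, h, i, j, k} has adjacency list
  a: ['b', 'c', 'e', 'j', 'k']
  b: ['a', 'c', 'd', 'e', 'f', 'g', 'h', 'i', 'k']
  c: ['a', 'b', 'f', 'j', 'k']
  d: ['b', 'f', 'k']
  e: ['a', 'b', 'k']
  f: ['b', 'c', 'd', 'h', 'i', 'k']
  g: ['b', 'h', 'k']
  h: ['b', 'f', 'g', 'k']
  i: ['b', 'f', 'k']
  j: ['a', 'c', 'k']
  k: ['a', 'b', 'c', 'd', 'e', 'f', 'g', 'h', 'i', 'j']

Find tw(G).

3

A width-3 tree decomposition is:
Bags: B1 = {a, b, c, k}  B2 = {b, c, f, k}  B3 = {b, d, f, k}  B4 = {a, b, e, k}  B5 = {a, c, j, k}  B6 = {b, f, h, k}  B7 = {b, g, h, k}  B8 = {b, f, i, k}
Tree: B1–B2, B2–B3, B1–B4, B1–B5, B2–B6, B6–B7, B3–B8
The largest bag has 4 vertices, giving width 3; this decomposition certifies tw(G) ≤ 3. For the lower bound, the 4 vertices {a, c, j, k} are pairwise adjacent, and any tree decomposition puts a clique entirely inside one bag — forcing width ≥ 3. Therefore the treewidth is 3.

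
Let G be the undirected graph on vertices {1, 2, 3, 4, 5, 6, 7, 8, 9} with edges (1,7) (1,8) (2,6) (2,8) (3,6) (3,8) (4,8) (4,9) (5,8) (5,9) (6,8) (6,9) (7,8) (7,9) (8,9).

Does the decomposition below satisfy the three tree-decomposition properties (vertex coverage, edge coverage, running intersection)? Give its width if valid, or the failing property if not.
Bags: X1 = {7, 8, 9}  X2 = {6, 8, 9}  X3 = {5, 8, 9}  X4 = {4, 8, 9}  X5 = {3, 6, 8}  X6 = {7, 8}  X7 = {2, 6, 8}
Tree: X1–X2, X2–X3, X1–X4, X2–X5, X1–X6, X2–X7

A tree decomposition must satisfy three properties: every vertex lies in some bag; for every edge, both endpoints lie together in some bag; and for every vertex, the bags containing it form a connected subtree. Here vertex 1 appears in no bag, so the decomposition is invalid.

No — vertex 1 appears in no bag.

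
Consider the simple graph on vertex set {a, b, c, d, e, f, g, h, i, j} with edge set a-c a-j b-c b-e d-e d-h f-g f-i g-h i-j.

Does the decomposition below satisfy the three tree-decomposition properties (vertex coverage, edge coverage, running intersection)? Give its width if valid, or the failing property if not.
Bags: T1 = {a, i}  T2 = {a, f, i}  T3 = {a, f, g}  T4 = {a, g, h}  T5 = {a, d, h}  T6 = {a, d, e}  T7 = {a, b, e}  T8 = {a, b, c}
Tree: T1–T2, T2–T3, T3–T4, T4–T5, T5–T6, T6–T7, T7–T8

A tree decomposition must satisfy three properties: every vertex lies in some bag; for every edge, both endpoints lie together in some bag; and for every vertex, the bags containing it form a connected subtree. Here vertex j appears in no bag, so the decomposition is invalid.

No — vertex j appears in no bag.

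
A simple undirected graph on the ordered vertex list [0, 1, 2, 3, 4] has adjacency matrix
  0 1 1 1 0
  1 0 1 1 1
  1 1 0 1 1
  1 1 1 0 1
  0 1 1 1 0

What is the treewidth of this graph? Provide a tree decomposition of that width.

Treewidth 3.
One optimal decomposition is:
Bags: B1 = {0, 1, 2, 3}  B2 = {1, 2, 3, 4}
Tree: B1–B2

Every bag has size at most 4, so the width is 4 − 1 = 3 and tw(G) ≤ 3. For the lower bound, the 4 vertices {0, 1, 2, 3} are pairwise adjacent, and any tree decomposition puts a clique entirely inside one bag — forcing width ≥ 3. Therefore the treewidth is 3.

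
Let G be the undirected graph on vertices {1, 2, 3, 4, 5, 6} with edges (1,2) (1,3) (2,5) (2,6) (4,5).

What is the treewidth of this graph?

A width-1 tree decomposition is:
Bags: B1 = {2, 5}  B2 = {1, 2}  B3 = {4, 5}  B4 = {2, 6}  B5 = {1, 3}
Tree: B1–B2, B1–B3, B1–B4, B2–B5
Each bag holds 2 vertices, so the decomposition has width 1, which upper-bounds the treewidth. Since G has at least one edge (e.g. 2–5), it is not an edgeless graph, so tw(G) ≥ 1. Hence tw(G) = 1 exactly.

1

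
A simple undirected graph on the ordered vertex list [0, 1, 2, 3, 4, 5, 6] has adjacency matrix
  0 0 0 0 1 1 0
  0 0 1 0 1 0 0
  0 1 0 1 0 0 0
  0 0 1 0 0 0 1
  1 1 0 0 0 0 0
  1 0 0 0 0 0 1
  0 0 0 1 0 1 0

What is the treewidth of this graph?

A width-2 tree decomposition is:
Bags: B1 = {2, 3, 6}  B2 = {2, 5, 6}  B3 = {0, 2, 5}  B4 = {0, 2, 4}  B5 = {1, 2, 4}
Tree: B1–B2, B2–B3, B3–B4, B4–B5
The largest bag has 3 vertices, giving width 2; this decomposition certifies tw(G) ≤ 2. The edges 2–3–6–5–0–4–1–2 form a cycle, so G is not a tree and its treewidth is at least 2. The upper and lower bounds meet at 2, so that is the treewidth.

2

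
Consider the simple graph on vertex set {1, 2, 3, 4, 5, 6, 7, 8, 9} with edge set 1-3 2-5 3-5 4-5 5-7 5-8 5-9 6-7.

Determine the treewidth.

A width-1 tree decomposition is:
Bags: B1 = {3, 5}  B2 = {1, 3}  B3 = {4, 5}  B4 = {5, 8}  B5 = {5, 7}  B6 = {5, 9}  B7 = {6, 7}  B8 = {2, 5}
Tree: B1–B2, B1–B3, B3–B4, B3–B5, B4–B6, B5–B7, B4–B8
Each bag holds 2 vertices, so the decomposition has width 1, which upper-bounds the treewidth. Since G has at least one edge (e.g. 5–3), it is not an edgeless graph, so tw(G) ≥ 1. Therefore the treewidth is 1.

1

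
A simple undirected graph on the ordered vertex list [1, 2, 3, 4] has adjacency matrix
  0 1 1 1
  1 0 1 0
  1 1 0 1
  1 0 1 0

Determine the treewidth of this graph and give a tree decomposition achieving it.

Every bag has size at most 3, so the width is 3 − 1 = 2 and tw(G) ≤ 2. For the lower bound, the 3 vertices {1, 2, 3} are pairwise adjacent, and any tree decomposition puts a clique entirely inside one bag — forcing width ≥ 2. Hence tw(G) = 2 exactly.

Treewidth 2.
One optimal decomposition is:
Bags: B1 = {1, 3, 4}  B2 = {1, 2, 3}
Tree: B1–B2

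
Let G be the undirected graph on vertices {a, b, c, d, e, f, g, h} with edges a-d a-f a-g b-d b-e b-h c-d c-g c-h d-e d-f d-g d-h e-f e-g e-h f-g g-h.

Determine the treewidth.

A width-3 tree decomposition is:
Bags: B1 = {c, d, g, h}  B2 = {d, e, g, h}  B3 = {d, e, f, g}  B4 = {a, d, f, g}  B5 = {b, d, e, h}
Tree: B1–B2, B2–B3, B3–B4, B2–B5
Every bag has size at most 4, so the width is 4 − 1 = 3 and tw(G) ≤ 3. On the other hand G contains the 4-clique {d, e, g, h}. A clique must lie in a single bag of any decomposition, so no decomposition can have width below 3. Combining the bounds, tw(G) = 3.

3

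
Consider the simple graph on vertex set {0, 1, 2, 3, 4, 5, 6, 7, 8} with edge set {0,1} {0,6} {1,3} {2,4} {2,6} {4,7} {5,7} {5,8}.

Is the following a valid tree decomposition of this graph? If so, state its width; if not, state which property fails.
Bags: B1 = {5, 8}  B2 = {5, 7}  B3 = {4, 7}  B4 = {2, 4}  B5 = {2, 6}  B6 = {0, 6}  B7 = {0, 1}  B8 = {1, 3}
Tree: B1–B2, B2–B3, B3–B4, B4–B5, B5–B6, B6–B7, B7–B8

Vertex coverage: the bags together contain {0, 1, 2, 3, 4, 5, 6, 7, 8}, the full vertex set. Edge coverage: each edge of G has both endpoints in at least one bag. Running intersection: for every vertex, the bags containing it form a connected subtree. All three properties hold, so this is a valid tree decomposition of width max|bag| − 1 = 1, and hence tw(G) ≤ 1.

Yes; width 1.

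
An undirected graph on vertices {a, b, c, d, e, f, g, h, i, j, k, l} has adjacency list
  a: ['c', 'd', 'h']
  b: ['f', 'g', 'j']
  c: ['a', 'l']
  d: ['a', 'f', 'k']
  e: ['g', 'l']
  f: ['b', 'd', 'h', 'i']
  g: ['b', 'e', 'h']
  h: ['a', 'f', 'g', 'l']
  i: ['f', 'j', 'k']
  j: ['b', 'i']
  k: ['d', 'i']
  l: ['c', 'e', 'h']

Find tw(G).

A width-3 tree decomposition is:
Bags: B1 = {c, e, g, l}  B2 = {c, g, h, l}  B3 = {a, c, g, h}  B4 = {a, b, g, h}  B5 = {a, b, f, h}  B6 = {a, b, d, f}  B7 = {b, d, f, j}  B8 = {d, f, i, j}  B9 = {d, i, j, k}
Tree: B1–B2, B2–B3, B3–B4, B4–B5, B5–B6, B6–B7, B7–B8, B8–B9
The largest bag has 4 vertices, giving width 3; this decomposition certifies tw(G) ≤ 3. For the lower bound: the 4 vertex sets {c,e,l}, {g}, {h}, {a,b,d,f} are disjoint, each induces a connected subgraph, and every pair is joined by at least one edge of G. Contracting each set to a single vertex therefore yields K_{4} as a minor, and since treewidth is minor-monotone, tw(G) ≥ tw(K_{4}) = 3. The upper and lower bounds meet at 3, so that is the treewidth.

3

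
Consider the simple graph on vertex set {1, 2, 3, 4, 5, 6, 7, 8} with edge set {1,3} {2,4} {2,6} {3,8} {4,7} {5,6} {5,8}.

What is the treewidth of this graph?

A width-1 tree decomposition is:
Bags: B1 = {4, 7}  B2 = {2, 4}  B3 = {2, 6}  B4 = {5, 6}  B5 = {5, 8}  B6 = {3, 8}  B7 = {1, 3}
Tree: B1–B2, B2–B3, B3–B4, B4–B5, B5–B6, B6–B7
The largest bag has 2 vertices, giving width 1; this decomposition certifies tw(G) ≤ 1. Since G has at least one edge (e.g. 7–4), it is not an edgeless graph, so tw(G) ≥ 1. The upper and lower bounds meet at 1, so that is the treewidth.

1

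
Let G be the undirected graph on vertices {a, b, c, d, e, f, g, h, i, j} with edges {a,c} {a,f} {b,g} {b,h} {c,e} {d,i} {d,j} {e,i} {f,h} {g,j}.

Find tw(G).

2

A width-2 tree decomposition is:
Bags: B1 = {c, e, i}  B2 = {a, c, i}  B3 = {a, f, i}  B4 = {f, h, i}  B5 = {b, h, i}  B6 = {b, g, i}  B7 = {g, i, j}  B8 = {d, i, j}
Tree: B1–B2, B2–B3, B3–B4, B4–B5, B5–B6, B6–B7, B7–B8
Each bag holds 3 vertices, so the decomposition has width 2, which upper-bounds the treewidth. For the lower bound, G contains the cycle i–e–c–a–f–h–b–g–j–d–i, so G is not a forest; only forests have treewidth ≤ 1, hence tw(G) ≥ 2. Combining the bounds, tw(G) = 2.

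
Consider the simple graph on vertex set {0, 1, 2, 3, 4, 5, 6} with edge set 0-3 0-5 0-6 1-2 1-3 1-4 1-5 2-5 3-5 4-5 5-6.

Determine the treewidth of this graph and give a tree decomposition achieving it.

The largest bag has 3 vertices, giving width 2; this decomposition certifies tw(G) ≤ 2. Conversely, {0, 3, 5} is a clique of size 3, and the vertices of any clique must share a bag in every tree decomposition; so some bag has ≥ 3 vertices and tw(G) ≥ 2. Therefore the treewidth is 2.

Treewidth 2.
Bags: B1 = {1, 2, 5}  B2 = {1, 4, 5}  B3 = {1, 3, 5}  B4 = {0, 3, 5}  B5 = {0, 5, 6}
Tree: B1–B2, B1–B3, B3–B4, B4–B5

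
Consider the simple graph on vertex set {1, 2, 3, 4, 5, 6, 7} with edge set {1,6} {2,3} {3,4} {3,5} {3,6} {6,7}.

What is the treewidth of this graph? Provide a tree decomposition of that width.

Every bag has size at most 2, so the width is 2 − 1 = 1 and tw(G) ≤ 1. G has an edge, so its treewidth is at least 1. Combining the bounds, tw(G) = 1.

Treewidth 1.
One such decomposition:
Bags: B1 = {6, 7}  B2 = {3, 6}  B3 = {2, 3}  B4 = {3, 4}  B5 = {3, 5}  B6 = {1, 6}
Tree: B1–B2, B2–B3, B2–B4, B3–B5, B2–B6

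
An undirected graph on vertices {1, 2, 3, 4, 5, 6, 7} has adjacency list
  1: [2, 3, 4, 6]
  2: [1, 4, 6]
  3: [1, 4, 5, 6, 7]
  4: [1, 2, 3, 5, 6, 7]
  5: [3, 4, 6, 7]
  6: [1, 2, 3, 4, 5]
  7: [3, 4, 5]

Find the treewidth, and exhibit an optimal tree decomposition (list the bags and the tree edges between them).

Treewidth 3.
Bags: B1 = {3, 4, 5, 6}  B2 = {1, 3, 4, 6}  B3 = {1, 2, 4, 6}  B4 = {3, 4, 5, 7}
Tree: B1–B2, B2–B3, B1–B4

Each bag holds 4 vertices, so the decomposition has width 3, which upper-bounds the treewidth. For the lower bound, the 4 vertices {1, 2, 4, 6} are pairwise adjacent, and any tree decomposition puts a clique entirely inside one bag — forcing width ≥ 3. Hence tw(G) = 3 exactly.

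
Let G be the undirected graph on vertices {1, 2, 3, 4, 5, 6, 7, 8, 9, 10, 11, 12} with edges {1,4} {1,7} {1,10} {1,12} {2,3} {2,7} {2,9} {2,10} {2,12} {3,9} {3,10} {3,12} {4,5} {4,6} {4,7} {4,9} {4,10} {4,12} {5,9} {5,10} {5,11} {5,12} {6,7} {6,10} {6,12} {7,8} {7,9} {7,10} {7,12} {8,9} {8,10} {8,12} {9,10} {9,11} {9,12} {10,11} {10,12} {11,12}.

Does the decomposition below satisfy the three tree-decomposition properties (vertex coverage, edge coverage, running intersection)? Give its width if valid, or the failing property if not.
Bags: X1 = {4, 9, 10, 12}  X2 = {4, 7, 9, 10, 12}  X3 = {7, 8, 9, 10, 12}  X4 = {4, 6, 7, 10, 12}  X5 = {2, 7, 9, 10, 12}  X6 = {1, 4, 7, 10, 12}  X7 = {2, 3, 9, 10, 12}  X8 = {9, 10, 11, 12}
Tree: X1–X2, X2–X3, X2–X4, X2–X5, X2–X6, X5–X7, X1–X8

A tree decomposition must satisfy three properties: every vertex lies in some bag; for every edge, both endpoints lie together in some bag; and for every vertex, the bags containing it form a connected subtree. Here vertex 5 appears in no bag, so the decomposition is invalid.

No — vertex 5 appears in no bag.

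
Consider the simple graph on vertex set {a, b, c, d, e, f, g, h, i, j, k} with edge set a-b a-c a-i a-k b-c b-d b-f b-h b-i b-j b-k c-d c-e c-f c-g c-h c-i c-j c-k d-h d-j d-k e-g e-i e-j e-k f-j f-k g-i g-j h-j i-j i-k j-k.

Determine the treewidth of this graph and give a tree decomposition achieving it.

Treewidth 4.
Bags: B1 = {b, c, i, j, k}  B2 = {b, c, d, j, k}  B3 = {b, c, f, j, k}  B4 = {a, b, c, i, k}  B5 = {c, e, i, j, k}  B6 = {c, e, g, i, j}  B7 = {b, c, d, h, j}
Tree: B1–B2, B2–B3, B1–B4, B1–B5, B5–B6, B2–B7

The largest bag has 5 vertices, giving width 4; this decomposition certifies tw(G) ≤ 4. Conversely, {c, e, g, i, j} is a clique of size 5, and the vertices of any clique must share a bag in every tree decomposition; so some bag has ≥ 5 vertices and tw(G) ≥ 4. The upper and lower bounds meet at 4, so that is the treewidth.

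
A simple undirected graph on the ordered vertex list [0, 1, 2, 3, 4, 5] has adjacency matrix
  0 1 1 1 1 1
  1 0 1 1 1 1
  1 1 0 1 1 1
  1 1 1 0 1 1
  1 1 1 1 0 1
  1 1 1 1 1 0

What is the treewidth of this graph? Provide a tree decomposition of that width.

Treewidth 5.
One such decomposition:
Bags: B1 = {0, 1, 2, 3, 4, 5}
Tree: (single bag)

A single bag containing all 6 vertices is trivially a valid decomposition of width 5. On the other hand G contains the 6-clique {0, 1, 2, 3, 4, 5}. A clique must lie in a single bag of any decomposition, so no decomposition can have width below 5. Hence tw(G) = 5 exactly.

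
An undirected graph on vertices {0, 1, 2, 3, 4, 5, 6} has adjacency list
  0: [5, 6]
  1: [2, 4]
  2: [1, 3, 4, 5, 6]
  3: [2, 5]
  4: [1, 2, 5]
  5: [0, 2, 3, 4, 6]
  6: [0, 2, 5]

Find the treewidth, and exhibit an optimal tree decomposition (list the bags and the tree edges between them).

Treewidth 2.
Bags: B1 = {2, 5, 6}  B2 = {2, 4, 5}  B3 = {2, 3, 5}  B4 = {0, 5, 6}  B5 = {1, 2, 4}
Tree: B1–B2, B1–B3, B1–B4, B2–B5

The largest bag has 3 vertices, giving width 2; this decomposition certifies tw(G) ≤ 2. For the lower bound, the 3 vertices {0, 5, 6} are pairwise adjacent, and any tree decomposition puts a clique entirely inside one bag — forcing width ≥ 2. Combining the bounds, tw(G) = 2.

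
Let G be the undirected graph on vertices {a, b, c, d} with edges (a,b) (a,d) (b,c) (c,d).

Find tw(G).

A width-2 tree decomposition is:
Bags: B1 = {a, b, d}  B2 = {b, c, d}
Tree: B1–B2
Every bag has size at most 3, so the width is 3 − 1 = 2 and tw(G) ≤ 2. The edges b–a–d–c–b form a cycle, so G is not a tree and its treewidth is at least 2. Hence tw(G) = 2 exactly.

2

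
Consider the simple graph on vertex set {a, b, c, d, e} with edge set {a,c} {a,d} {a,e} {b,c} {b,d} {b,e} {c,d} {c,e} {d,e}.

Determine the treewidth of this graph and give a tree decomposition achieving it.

Every bag has size at most 4, so the width is 4 − 1 = 3 and tw(G) ≤ 3. Conversely, {a, c, d, e} is a clique of size 4, and the vertices of any clique must share a bag in every tree decomposition; so some bag has ≥ 4 vertices and tw(G) ≥ 3. The upper and lower bounds meet at 3, so that is the treewidth.

Treewidth 3.
One optimal decomposition is:
Bags: B1 = {b, c, d, e}  B2 = {a, c, d, e}
Tree: B1–B2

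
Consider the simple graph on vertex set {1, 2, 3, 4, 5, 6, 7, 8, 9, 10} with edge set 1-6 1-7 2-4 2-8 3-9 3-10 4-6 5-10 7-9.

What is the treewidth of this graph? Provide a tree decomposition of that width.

Each bag holds 2 vertices, so the decomposition has width 1, which upper-bounds the treewidth. Since G has at least one edge (e.g. 8–2), it is not an edgeless graph, so tw(G) ≥ 1. Therefore the treewidth is 1.

Treewidth 1.
One such decomposition:
Bags: B1 = {2, 8}  B2 = {2, 4}  B3 = {4, 6}  B4 = {1, 6}  B5 = {1, 7}  B6 = {7, 9}  B7 = {3, 9}  B8 = {3, 10}  B9 = {5, 10}
Tree: B1–B2, B2–B3, B3–B4, B4–B5, B5–B6, B6–B7, B7–B8, B8–B9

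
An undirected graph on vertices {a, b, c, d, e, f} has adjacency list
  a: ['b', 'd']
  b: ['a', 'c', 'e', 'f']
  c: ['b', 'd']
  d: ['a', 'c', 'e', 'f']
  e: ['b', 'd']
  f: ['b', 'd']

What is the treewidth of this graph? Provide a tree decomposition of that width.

Treewidth 2.
One optimal decomposition is:
Bags: B1 = {b, d, f}  B2 = {b, c, d}  B3 = {b, d, e}  B4 = {a, b, d}
Tree: B1–B2, B2–B3, B3–B4

The largest bag has 3 vertices, giving width 2; this decomposition certifies tw(G) ≤ 2. For the lower bound, G contains the cycle d–f–b–c–d, so G is not a forest; only forests have treewidth ≤ 1, hence tw(G) ≥ 2. Therefore the treewidth is 2.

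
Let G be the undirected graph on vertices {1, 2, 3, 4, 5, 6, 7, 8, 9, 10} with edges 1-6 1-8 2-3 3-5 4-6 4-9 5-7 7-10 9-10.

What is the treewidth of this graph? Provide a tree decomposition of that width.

Every bag has size at most 2, so the width is 2 − 1 = 1 and tw(G) ≤ 1. Since G has at least one edge (e.g. 8–1), it is not an edgeless graph, so tw(G) ≥ 1. Therefore the treewidth is 1.

Treewidth 1.
Bags: B1 = {1, 8}  B2 = {1, 6}  B3 = {4, 6}  B4 = {4, 9}  B5 = {9, 10}  B6 = {7, 10}  B7 = {5, 7}  B8 = {3, 5}  B9 = {2, 3}
Tree: B1–B2, B2–B3, B3–B4, B4–B5, B5–B6, B6–B7, B7–B8, B8–B9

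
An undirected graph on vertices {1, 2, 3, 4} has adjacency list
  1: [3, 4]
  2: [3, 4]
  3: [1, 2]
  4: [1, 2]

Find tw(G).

A width-2 tree decomposition is:
Bags: B1 = {1, 2, 4}  B2 = {1, 2, 3}
Tree: B1–B2
The largest bag has 3 vertices, giving width 2; this decomposition certifies tw(G) ≤ 2. Since 1–4–2–3–1 is a cycle in G, G is not acyclic. Forests are exactly the graphs of treewidth ≤ 1, so tw(G) ≥ 2. Therefore the treewidth is 2.

2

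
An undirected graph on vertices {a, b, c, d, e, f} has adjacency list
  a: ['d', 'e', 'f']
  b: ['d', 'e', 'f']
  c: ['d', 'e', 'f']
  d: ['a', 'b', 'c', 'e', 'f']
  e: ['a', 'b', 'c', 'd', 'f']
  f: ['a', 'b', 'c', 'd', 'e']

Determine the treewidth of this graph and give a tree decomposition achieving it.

Every bag has size at most 4, so the width is 4 − 1 = 3 and tw(G) ≤ 3. Conversely, {c, d, e, f} is a clique of size 4, and the vertices of any clique must share a bag in every tree decomposition; so some bag has ≥ 4 vertices and tw(G) ≥ 3. Combining the bounds, tw(G) = 3.

Treewidth 3.
One optimal decomposition is:
Bags: B1 = {a, d, e, f}  B2 = {b, d, e, f}  B3 = {c, d, e, f}
Tree: B1–B2, B2–B3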